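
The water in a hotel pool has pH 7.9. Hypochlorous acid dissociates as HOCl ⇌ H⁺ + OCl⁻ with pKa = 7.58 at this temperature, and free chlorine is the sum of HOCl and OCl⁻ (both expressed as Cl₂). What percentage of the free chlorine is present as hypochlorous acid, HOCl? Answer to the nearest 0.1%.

32.4%

[OCl⁻]/[HOCl] = 10^(pH − pKa) = 10^(7.9 − 7.58) = 10^0.32 = 2.089.
Fraction as HOCl = 1 / (1 + 2.089) = 0.3237.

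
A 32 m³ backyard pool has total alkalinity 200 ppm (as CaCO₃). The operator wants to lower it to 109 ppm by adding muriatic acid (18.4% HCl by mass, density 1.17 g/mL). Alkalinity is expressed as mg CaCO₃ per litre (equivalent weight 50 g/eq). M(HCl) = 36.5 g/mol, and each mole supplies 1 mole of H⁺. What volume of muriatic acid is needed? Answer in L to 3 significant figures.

9.87 L

Volume: 32 m³ = 32,000 L.
Alkalinity to neutralize: (200 − 109) = 91 mg/L as CaCO₃ × 32,000 L = 2912 g as CaCO₃.
Equivalents of H⁺ required: 2912 ÷ 50 g/eq = 58.24 eq = 58.24 mol HCl.
Mass of HCl: 58.24 × 36.5 = 2126 g.
Mass of 18.4% solution: 2126 / 0.184 = 11,550 g.
Volume: 11,550 g ÷ 1.17 g/mL = 9874 mL.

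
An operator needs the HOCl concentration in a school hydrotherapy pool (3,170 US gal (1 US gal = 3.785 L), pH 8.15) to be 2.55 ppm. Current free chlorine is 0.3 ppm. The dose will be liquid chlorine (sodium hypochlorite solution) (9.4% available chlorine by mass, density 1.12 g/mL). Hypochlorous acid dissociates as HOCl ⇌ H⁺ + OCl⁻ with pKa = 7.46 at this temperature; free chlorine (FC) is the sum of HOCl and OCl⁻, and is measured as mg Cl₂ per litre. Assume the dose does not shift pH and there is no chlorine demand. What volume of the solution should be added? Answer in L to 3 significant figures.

Volume: 3,170 US gal × 3.785 L/gal = 11,998 L.
[OCl⁻]/[HOCl] = 10^(pH − pKa) = 10^(8.15 − 7.46) = 4.898; fraction as HOCl = 1/(1 + 4.898) = 0.1696.
Free chlorine required for 2.55 ppm HOCl: 2.55 / 0.1696 = 15.04 ppm.
FC to add: 15.04 − 0.3 = 14.74 mg/L as Cl₂.
Cl₂ equivalent: 14.74 mg/L × 11,998 L = 176.8 g.
Product at 9.4% available Cl: 176.8 / 0.094 = 1881 g.
Volume: 1881 g ÷ 1.12 g/mL = 1680 mL.

1.68 L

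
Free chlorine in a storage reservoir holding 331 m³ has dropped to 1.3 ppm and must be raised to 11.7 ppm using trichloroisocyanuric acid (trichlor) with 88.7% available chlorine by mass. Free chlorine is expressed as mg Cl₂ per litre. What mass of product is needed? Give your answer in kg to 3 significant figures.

Volume: 331 m³ = 331,000 L.
Chlorine deficit: 11.7 − 1.3 = 10.4 ppm = 10.4 mg/L as Cl₂.
Cl₂ equivalent needed: 10.4 mg/L × 331,000 L = 3,442,000 mg = 3442 g.
Product at 88.7% available chlorine: 3442 / 0.887 = 3881 g.

3.88 kg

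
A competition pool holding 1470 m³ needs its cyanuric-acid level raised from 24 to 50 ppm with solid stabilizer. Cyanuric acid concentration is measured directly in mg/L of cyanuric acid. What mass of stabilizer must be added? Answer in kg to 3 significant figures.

38.2 kg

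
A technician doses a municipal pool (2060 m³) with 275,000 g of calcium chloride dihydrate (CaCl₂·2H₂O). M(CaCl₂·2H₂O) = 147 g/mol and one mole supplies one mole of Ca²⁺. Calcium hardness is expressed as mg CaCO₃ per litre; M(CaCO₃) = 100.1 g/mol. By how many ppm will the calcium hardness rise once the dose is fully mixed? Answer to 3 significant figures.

90.9 ppm

Volume: 2060 m³ = 2,060,000 L.
Moles of Ca²⁺: 275,000 g ÷ 147 g/mol = 1871 mol.
As CaCO₃: 1871 mol × 100.1 g/mol = 187,300 g.
Rise: 187,300 g / 2,060,000 L × 1000 = 90.9 mg/L.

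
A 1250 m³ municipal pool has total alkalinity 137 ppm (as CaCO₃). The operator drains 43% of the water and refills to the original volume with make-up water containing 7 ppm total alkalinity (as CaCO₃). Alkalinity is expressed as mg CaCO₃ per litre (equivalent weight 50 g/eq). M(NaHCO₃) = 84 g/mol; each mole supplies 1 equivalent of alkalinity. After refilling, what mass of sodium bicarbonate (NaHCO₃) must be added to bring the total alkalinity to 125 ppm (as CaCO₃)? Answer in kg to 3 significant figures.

92.2 kg

Volume: 1250 m³ = 1,250,000 L.
After draining 43% and refilling: 137 × 0.57 + 7 × 0.43 = 81.1 ppm.
Deficit to target: 125 − 81.1 = 43.9 mg/L.
As CaCO₃: 43.9 mg/L × 1,250,000 L = 54,870 g; ÷ 50 g/eq ÷ 1 = 1097 mol NaHCO₃.
Mass: 1097 × 84 = 92,190 g.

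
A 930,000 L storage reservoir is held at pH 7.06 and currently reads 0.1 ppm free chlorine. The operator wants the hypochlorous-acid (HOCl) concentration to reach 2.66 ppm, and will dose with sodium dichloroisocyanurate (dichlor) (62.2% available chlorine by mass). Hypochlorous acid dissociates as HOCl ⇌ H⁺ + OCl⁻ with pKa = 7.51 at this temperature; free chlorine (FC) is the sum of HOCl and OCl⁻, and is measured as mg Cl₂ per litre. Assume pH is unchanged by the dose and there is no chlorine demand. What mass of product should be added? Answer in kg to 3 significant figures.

[OCl⁻]/[HOCl] = 10^(pH − pKa) = 10^(7.06 − 7.51) = 0.3548; fraction as HOCl = 1/(1 + 0.3548) = 0.7381.
Free chlorine required for 2.66 ppm HOCl: 2.66 / 0.7381 = 3.604 ppm.
FC to add: 3.604 − 0.1 = 3.504 mg/L as Cl₂.
Cl₂ equivalent: 3.504 mg/L × 930,000 L = 3259 g.
Product at 62.2% available Cl: 3259 / 0.622 = 5239 g.

5.24 kg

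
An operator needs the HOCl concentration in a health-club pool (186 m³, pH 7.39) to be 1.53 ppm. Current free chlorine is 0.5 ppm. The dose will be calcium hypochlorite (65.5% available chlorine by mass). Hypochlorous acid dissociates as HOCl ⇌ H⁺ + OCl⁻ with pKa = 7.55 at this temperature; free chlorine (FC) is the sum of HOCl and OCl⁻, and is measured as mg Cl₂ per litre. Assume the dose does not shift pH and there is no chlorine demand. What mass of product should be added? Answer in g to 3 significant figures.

Volume: 186 m³ = 186,000 L.
[OCl⁻]/[HOCl] = 10^(pH − pKa) = 10^(7.39 − 7.55) = 0.6918; fraction as HOCl = 1/(1 + 0.6918) = 0.5911.
Free chlorine required for 1.53 ppm HOCl: 1.53 / 0.5911 = 2.589 ppm.
FC to add: 2.589 − 0.5 = 2.089 mg/L as Cl₂.
Cl₂ equivalent: 2.089 mg/L × 186,000 L = 388.5 g.
Product at 65.5% available Cl: 388.5 / 0.655 = 593.1 g.

593 g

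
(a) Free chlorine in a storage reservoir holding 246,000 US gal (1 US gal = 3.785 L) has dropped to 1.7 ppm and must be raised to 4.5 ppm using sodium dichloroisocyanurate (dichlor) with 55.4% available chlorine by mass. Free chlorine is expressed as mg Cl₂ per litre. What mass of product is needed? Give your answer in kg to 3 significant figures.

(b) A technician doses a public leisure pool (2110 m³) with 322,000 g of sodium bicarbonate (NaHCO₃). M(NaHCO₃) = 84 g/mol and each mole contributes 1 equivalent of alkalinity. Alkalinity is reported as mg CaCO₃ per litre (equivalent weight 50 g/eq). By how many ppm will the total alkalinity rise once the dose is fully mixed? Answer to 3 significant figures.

(a) Volume: 246,000 US gal × 3.785 L/gal = 931,110 L.
(a) Chlorine deficit: 4.5 − 1.7 = 2.8 ppm = 2.8 mg/L as Cl₂.
(a) Cl₂ equivalent needed: 2.8 mg/L × 931,110 L = 2,607,000 mg = 2607 g.
(a) Product at 55.4% available chlorine: 2607 / 0.554 = 4706 g.

(b) Volume: 2110 m³ = 2,110,000 L.
(b) Moles of NaHCO₃: 322,000 g ÷ 84 g/mol = 3833 mol → 3833 eq of alkalinity.
(b) As CaCO₃: 3833 eq × 50 g/eq = 191,700 g.
(b) Rise: 191,700 g / 2,110,000 L × 1000 = 90.84 mg/L.

(a) 4.71 kg; (b) 90.8 ppm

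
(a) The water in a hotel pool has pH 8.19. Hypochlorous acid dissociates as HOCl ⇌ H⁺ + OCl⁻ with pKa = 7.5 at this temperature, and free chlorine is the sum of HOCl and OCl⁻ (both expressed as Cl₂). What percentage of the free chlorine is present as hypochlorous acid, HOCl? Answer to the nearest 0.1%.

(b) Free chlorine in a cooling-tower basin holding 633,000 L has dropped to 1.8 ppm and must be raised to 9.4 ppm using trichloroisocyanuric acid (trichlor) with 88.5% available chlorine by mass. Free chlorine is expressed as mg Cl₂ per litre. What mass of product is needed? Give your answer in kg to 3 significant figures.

(a) [OCl⁻]/[HOCl] = 10^(pH − pKa) = 10^(8.19 − 7.5) = 10^0.69 = 4.898.
(a) Fraction as HOCl = 1 / (1 + 4.898) = 0.1696.

(b) Chlorine deficit: 9.4 − 1.8 = 7.6 ppm = 7.6 mg/L as Cl₂.
(b) Cl₂ equivalent needed: 7.6 mg/L × 633,000 L = 4,811,000 mg = 4811 g.
(b) Product at 88.5% available chlorine: 4811 / 0.885 = 5436 g.

(a) 17.0%; (b) 5.44 kg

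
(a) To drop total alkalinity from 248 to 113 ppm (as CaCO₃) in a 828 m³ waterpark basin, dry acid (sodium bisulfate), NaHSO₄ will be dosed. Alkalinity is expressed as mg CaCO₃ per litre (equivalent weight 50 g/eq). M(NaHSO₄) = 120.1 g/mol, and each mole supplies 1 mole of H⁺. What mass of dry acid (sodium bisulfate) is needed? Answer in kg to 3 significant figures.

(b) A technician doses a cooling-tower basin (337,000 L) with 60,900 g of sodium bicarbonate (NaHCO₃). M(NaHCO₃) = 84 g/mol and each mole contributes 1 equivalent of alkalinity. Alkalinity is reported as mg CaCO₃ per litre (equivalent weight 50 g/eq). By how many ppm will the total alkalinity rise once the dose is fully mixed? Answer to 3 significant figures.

(a) Volume: 828 m³ = 828,000 L.
(a) Alkalinity to neutralize: (248 − 113) = 135 mg/L as CaCO₃ × 828,000 L = 111,800 g as CaCO₃.
(a) Equivalents of H⁺ required: 111,800 ÷ 50 g/eq = 2236 eq = 2236 mol NaHSO₄.
(a) Mass of NaHSO₄: 2236 × 120.1 = 268,500 g.

(b) Moles of NaHCO₃: 60,900 g ÷ 84 g/mol = 725 mol → 725 eq of alkalinity.
(b) As CaCO₃: 725 eq × 50 g/eq = 36,250 g.
(b) Rise: 36,250 g / 337,000 L × 1000 = 107.6 mg/L.

(a) 268 kg; (b) 108 ppm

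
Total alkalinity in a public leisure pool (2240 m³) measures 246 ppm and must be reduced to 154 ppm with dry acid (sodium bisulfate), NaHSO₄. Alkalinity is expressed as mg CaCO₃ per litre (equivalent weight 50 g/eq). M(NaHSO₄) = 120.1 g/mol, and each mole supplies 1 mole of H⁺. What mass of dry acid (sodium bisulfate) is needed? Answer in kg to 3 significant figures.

495 kg

Volume: 2240 m³ = 2,240,000 L.
Alkalinity to neutralize: (246 − 154) = 92 mg/L as CaCO₃ × 2,240,000 L = 206,100 g as CaCO₃.
Equivalents of H⁺ required: 206,100 ÷ 50 g/eq = 4122 eq = 4122 mol NaHSO₄.
Mass of NaHSO₄: 4122 × 120.1 = 495,000 g.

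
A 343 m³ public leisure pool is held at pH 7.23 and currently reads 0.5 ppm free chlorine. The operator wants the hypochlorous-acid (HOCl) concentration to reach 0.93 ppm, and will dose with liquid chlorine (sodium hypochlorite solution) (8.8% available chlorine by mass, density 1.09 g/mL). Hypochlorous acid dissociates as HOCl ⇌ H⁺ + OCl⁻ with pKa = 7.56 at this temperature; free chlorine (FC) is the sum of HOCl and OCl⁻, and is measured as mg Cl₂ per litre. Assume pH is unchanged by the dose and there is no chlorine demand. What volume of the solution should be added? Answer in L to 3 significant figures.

Volume: 343 m³ = 343,000 L.
[OCl⁻]/[HOCl] = 10^(pH − pKa) = 10^(7.23 − 7.56) = 0.4677; fraction as HOCl = 1/(1 + 0.4677) = 0.6813.
Free chlorine required for 0.93 ppm HOCl: 0.93 / 0.6813 = 1.365 ppm.
FC to add: 1.365 − 0.5 = 0.865 mg/L as Cl₂.
Cl₂ equivalent: 0.865 mg/L × 343,000 L = 296.7 g.
Product at 8.8% available Cl: 296.7 / 0.088 = 3372 g.
Volume: 3372 g ÷ 1.09 g/mL = 3093 mL.

3.09 L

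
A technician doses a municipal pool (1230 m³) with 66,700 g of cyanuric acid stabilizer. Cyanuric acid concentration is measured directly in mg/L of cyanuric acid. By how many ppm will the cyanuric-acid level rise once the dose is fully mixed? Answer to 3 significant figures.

Volume: 1230 m³ = 1,230,000 L.
Rise: 66,700 g / 1,230,000 L × 1000 = 54.23 mg/L.

54.2 ppm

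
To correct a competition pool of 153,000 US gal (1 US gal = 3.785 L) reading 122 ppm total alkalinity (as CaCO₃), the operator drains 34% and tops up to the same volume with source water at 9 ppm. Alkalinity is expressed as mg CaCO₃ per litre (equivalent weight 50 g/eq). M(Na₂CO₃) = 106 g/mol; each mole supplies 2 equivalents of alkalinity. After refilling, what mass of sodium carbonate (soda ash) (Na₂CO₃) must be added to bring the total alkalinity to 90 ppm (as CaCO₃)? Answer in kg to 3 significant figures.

Volume: 153,000 US gal × 3.785 L/gal = 579,105 L.
After draining 34% and refilling: 122 × 0.66 + 9 × 0.34 = 83.58 ppm.
Deficit to target: 90 − 83.58 = 6.42 mg/L.
As CaCO₃: 6.42 mg/L × 579,105 L = 3718 g; ÷ 50 g/eq ÷ 2 = 37.18 mol Na₂CO₃.
Mass: 37.18 × 106 = 3941 g.

3.94 kg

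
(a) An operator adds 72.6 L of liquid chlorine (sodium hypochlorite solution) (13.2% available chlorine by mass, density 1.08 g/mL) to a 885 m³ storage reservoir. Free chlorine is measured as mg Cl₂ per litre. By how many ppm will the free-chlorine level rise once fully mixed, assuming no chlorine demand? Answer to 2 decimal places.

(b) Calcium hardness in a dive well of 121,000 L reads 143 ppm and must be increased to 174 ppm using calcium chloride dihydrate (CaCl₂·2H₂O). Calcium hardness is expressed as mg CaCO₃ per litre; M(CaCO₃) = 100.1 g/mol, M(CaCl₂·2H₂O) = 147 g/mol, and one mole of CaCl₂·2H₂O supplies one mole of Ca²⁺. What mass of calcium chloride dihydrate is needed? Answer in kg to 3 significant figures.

(a) Volume: 885 m³ = 885,000 L.
(a) Mass of solution: 72.6 L × 1000 mL/L × 1.08 g/mL = 78,410 g.
(a) Available chlorine delivered: 78,410 g × 0.132 = 10,350 g as Cl₂.
(a) Concentration rise: 10,350 g / 885,000 L = 11.69 mg/L = 11.69 ppm.

(b) Hardness to add: (174 − 143) = 31 mg/L as CaCO₃ × 121,000 L = 3751 g as CaCO₃.
(b) Moles of Ca²⁺ (1 mol Ca²⁺ ≡ 1 mol CaCO₃): 3751 / 100.1 g/mol = 37.47 mol.
(b) Mass of CaCl₂·2H₂O: 37.47 × 147 = 5508 g.

(a) 11.69 ppm; (b) 5.51 kg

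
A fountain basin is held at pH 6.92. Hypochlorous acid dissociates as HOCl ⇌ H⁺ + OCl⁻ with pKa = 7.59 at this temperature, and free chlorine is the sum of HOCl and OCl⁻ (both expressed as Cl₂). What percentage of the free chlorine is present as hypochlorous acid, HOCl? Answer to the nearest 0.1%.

82.4%

[OCl⁻]/[HOCl] = 10^(pH − pKa) = 10^(6.92 − 7.59) = 10^-0.67 = 0.2138.
Fraction as HOCl = 1 / (1 + 0.2138) = 0.8239.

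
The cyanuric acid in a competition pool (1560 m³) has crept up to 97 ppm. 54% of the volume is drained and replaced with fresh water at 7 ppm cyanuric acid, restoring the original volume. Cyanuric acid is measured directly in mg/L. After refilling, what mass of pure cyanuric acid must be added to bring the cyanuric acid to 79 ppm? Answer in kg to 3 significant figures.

Volume: 1560 m³ = 1,560,000 L.
After draining 54% and refilling: 97 × 0.46 + 7 × 0.54 = 48.4 ppm.
Deficit to target: 79 − 48.4 = 30.6 mg/L.
Mass: 30.6 mg/L × 1,560,000 L = 47,740 g cyanuric acid.

47.7 kg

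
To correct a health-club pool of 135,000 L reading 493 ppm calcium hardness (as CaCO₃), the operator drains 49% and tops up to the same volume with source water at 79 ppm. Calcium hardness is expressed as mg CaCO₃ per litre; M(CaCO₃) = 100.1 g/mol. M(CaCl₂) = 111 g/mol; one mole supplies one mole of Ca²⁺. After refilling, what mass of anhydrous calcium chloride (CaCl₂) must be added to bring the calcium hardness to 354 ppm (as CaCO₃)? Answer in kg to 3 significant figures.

9.56 kg

After draining 49% and refilling: 493 × 0.51 + 79 × 0.49 = 290.14 ppm.
Deficit to target: 354 − 290.14 = 63.86 mg/L.
As CaCO₃: 63.86 mg/L × 135,000 L = 8621 g; ÷ 100.1 = 86.12 mol Ca²⁺.
Mass: 86.12 × 111 = 9560 g.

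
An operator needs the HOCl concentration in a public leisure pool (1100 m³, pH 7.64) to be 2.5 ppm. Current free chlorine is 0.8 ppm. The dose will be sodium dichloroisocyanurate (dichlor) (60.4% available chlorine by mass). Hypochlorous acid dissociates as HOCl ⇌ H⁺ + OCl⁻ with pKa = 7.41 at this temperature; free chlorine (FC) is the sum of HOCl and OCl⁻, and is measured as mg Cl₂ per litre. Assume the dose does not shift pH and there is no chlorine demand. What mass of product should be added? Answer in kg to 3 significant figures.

Volume: 1100 m³ = 1,100,000 L.
[OCl⁻]/[HOCl] = 10^(pH − pKa) = 10^(7.64 − 7.41) = 1.698; fraction as HOCl = 1/(1 + 1.698) = 0.3706.
Free chlorine required for 2.5 ppm HOCl: 2.5 / 0.3706 = 6.746 ppm.
FC to add: 6.746 − 0.8 = 5.946 mg/L as Cl₂.
Cl₂ equivalent: 5.946 mg/L × 1,100,000 L = 6540 g.
Product at 60.4% available Cl: 6540 / 0.604 = 10,830 g.

10.8 kg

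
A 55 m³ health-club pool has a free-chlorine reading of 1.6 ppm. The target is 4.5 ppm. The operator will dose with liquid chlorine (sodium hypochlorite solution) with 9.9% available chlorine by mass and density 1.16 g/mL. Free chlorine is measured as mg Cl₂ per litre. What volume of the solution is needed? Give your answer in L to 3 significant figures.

1.39 L

Volume: 55 m³ = 55,000 L.
Chlorine deficit: 4.5 − 1.6 = 2.9 ppm = 2.9 mg/L as Cl₂.
Cl₂ equivalent needed: 2.9 mg/L × 55,000 L = 159,500 mg = 159.5 g.
Product at 9.9% available chlorine: 159.5 / 0.099 = 1611 g.
Volume at density 1.16 g/mL: 1611 g ÷ 1.16 g/mL = 1389 mL.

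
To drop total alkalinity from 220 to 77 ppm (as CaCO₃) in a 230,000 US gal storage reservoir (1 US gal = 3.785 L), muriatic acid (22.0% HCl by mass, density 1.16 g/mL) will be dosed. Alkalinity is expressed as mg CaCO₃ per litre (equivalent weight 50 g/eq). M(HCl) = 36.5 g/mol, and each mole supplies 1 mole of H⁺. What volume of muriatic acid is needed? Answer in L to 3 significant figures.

356 L

Volume: 230,000 US gal × 3.785 L/gal = 870,550 L.
Alkalinity to neutralize: (220 − 77) = 143 mg/L as CaCO₃ × 870,550 L = 124,500 g as CaCO₃.
Equivalents of H⁺ required: 124,500 ÷ 50 g/eq = 2490 eq = 2490 mol HCl.
Mass of HCl: 2490 × 36.5 = 90,880 g.
Mass of 22.0% solution: 90,880 / 0.22 = 413,100 g.
Volume: 413,100 g ÷ 1.16 g/mL = 356,100 mL.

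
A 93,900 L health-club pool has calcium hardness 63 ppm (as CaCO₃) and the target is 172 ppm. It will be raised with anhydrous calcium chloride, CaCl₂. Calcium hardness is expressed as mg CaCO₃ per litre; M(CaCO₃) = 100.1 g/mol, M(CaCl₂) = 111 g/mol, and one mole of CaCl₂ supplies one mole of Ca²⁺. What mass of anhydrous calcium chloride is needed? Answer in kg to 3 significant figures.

Hardness to add: (172 − 63) = 109 mg/L as CaCO₃ × 93,900 L = 10,240 g as CaCO₃.
Moles of Ca²⁺ (1 mol Ca²⁺ ≡ 1 mol CaCO₃): 10,240 / 100.1 g/mol = 102.2 mol.
Mass of CaCl₂: 102.2 × 111 = 11,350 g.

11.3 kg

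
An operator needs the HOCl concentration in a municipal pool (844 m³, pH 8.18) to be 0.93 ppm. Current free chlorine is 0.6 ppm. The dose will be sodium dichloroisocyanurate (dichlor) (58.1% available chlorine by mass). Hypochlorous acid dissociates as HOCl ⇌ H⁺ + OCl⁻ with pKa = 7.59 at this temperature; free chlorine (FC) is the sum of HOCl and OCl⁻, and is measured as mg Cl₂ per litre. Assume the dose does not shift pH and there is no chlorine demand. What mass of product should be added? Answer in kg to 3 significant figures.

Volume: 844 m³ = 844,000 L.
[OCl⁻]/[HOCl] = 10^(pH − pKa) = 10^(8.18 − 7.59) = 3.89; fraction as HOCl = 1/(1 + 3.89) = 0.2045.
Free chlorine required for 0.93 ppm HOCl: 0.93 / 0.2045 = 4.548 ppm.
FC to add: 4.548 − 0.6 = 3.948 mg/L as Cl₂.
Cl₂ equivalent: 3.948 mg/L × 844,000 L = 3332 g.
Product at 58.1% available Cl: 3332 / 0.581 = 5735 g.

5.74 kg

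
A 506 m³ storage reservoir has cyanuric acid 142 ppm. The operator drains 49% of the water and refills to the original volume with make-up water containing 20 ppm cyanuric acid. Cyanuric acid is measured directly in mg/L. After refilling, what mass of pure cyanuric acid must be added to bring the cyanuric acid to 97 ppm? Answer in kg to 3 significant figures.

7.48 kg

Volume: 506 m³ = 506,000 L.
After draining 49% and refilling: 142 × 0.51 + 20 × 0.49 = 82.22 ppm.
Deficit to target: 97 − 82.22 = 14.78 mg/L.
Mass: 14.78 mg/L × 506,000 L = 7479 g cyanuric acid.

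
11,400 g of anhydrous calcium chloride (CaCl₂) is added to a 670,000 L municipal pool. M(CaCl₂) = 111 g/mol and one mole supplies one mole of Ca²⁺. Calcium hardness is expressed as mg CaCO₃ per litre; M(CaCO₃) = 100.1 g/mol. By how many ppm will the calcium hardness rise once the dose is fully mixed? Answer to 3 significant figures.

15.3 ppm

Moles of Ca²⁺: 11,400 g ÷ 111 g/mol = 102.7 mol.
As CaCO₃: 102.7 mol × 100.1 g/mol = 10,280 g.
Rise: 10,280 g / 670,000 L × 1000 = 15.34 mg/L.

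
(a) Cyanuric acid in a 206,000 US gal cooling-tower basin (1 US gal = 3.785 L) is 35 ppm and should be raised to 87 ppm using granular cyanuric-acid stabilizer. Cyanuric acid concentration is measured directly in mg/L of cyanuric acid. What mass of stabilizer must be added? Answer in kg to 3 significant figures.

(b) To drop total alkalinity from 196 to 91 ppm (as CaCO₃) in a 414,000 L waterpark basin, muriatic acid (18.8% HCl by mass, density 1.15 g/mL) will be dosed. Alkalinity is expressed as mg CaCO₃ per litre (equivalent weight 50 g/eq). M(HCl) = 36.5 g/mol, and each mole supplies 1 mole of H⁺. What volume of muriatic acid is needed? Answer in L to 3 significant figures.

(a) Volume: 206,000 US gal × 3.785 L/gal = 779,710 L.
(a) CYA to add: (87 − 35) = 52 mg/L × 779,710 L = 40,540 g cyanuric acid.

(b) Alkalinity to neutralize: (196 − 91) = 105 mg/L as CaCO₃ × 414,000 L = 43,470 g as CaCO₃.
(b) Equivalents of H⁺ required: 43,470 ÷ 50 g/eq = 869.4 eq = 869.4 mol HCl.
(b) Mass of HCl: 869.4 × 36.5 = 31,730 g.
(b) Mass of 18.8% solution: 31,730 / 0.188 = 168,800 g.
(b) Volume: 168,800 g ÷ 1.15 g/mL = 146,800 mL.

(a) 40.5 kg; (b) 147 L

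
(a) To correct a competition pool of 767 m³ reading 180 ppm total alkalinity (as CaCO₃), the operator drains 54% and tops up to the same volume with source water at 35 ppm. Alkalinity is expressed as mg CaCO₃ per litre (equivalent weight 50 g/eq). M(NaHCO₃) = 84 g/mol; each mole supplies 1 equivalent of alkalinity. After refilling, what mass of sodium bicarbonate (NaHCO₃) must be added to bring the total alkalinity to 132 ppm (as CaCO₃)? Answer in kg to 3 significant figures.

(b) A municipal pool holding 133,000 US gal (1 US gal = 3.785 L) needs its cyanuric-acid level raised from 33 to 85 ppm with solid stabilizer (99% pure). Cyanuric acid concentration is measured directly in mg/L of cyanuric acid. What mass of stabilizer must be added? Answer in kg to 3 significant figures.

(a) Volume: 767 m³ = 767,000 L.
(a) After draining 54% and refilling: 180 × 0.46 + 35 × 0.54 = 101.7 ppm.
(a) Deficit to target: 132 − 101.7 = 30.3 mg/L.
(a) As CaCO₃: 30.3 mg/L × 767,000 L = 23,240 g; ÷ 50 g/eq ÷ 1 = 464.8 mol NaHCO₃.
(a) Mass: 464.8 × 84 = 39,040 g.

(b) Volume: 133,000 US gal × 3.785 L/gal = 503,405 L.
(b) CYA to add: (85 − 33) = 52 mg/L × 503,405 L = 26,180 g cyanuric acid.
(b) At 99% purity: 26,180 / 0.99 = 26,440 g product.

(a) 39.0 kg; (b) 26.4 kg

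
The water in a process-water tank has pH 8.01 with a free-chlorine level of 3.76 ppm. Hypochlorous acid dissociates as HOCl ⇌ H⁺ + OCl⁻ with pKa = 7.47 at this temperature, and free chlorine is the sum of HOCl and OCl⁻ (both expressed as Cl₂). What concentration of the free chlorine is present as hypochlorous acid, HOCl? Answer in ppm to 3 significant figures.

0.842 ppm

[OCl⁻]/[HOCl] = 10^(pH − pKa) = 10^(8.01 − 7.47) = 10^0.54 = 3.467.
Fraction as HOCl = 1 / (1 + 3.467) = 0.2238.
HOCl = 0.2238 × 3.76 ppm = 0.8417 ppm.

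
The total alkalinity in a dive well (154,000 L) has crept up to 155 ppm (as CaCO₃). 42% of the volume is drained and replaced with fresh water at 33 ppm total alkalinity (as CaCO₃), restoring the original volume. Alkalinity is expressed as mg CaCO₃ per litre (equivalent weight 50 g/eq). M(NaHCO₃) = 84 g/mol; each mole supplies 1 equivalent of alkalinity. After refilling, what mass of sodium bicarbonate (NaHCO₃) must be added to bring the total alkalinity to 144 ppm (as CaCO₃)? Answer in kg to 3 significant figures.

10.4 kg

After draining 42% and refilling: 155 × 0.58 + 33 × 0.42 = 103.76 ppm.
Deficit to target: 144 − 103.76 = 40.24 mg/L.
As CaCO₃: 40.24 mg/L × 154,000 L = 6197 g; ÷ 50 g/eq ÷ 1 = 123.9 mol NaHCO₃.
Mass: 123.9 × 84 = 10,410 g.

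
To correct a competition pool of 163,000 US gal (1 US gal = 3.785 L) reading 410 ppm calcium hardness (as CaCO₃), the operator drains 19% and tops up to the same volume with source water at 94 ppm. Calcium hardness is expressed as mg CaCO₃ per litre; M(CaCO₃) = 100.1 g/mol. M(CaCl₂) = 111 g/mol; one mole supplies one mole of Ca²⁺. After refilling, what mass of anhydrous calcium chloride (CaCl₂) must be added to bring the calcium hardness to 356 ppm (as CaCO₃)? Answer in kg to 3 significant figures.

Volume: 163,000 US gal × 3.785 L/gal = 616,955 L.
After draining 19% and refilling: 410 × 0.81 + 94 × 0.19 = 349.96 ppm.
Deficit to target: 356 − 349.96 = 6.04 mg/L.
As CaCO₃: 6.04 mg/L × 616,955 L = 3726 g; ÷ 100.1 = 37.23 mol Ca²⁺.
Mass: 37.23 × 111 = 4132 g.

4.13 kg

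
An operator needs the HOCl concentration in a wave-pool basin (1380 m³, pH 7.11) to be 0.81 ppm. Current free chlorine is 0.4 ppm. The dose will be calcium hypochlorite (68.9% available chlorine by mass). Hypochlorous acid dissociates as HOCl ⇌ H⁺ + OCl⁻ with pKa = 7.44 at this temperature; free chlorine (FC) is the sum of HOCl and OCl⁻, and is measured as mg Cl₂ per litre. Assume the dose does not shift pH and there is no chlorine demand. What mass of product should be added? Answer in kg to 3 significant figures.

1.58 kg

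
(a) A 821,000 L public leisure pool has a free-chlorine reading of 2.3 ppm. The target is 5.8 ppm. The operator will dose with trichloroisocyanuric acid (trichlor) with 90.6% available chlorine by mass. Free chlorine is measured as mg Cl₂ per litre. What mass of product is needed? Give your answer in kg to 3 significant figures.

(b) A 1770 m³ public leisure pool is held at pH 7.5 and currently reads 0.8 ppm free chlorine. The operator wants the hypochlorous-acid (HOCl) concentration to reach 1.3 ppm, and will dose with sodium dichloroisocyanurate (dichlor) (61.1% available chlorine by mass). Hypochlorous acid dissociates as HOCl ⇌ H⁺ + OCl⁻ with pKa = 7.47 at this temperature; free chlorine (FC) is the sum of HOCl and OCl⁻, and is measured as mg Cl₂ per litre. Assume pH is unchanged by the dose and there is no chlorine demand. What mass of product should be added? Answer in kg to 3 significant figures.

(a) Chlorine deficit: 5.8 − 2.3 = 3.5 ppm = 3.5 mg/L as Cl₂.
(a) Cl₂ equivalent needed: 3.5 mg/L × 821,000 L = 2,874,000 mg = 2874 g.
(a) Product at 90.6% available chlorine: 2874 / 0.906 = 3172 g.

(b) Volume: 1770 m³ = 1,770,000 L.
(b) [OCl⁻]/[HOCl] = 10^(pH − pKa) = 10^(7.5 − 7.47) = 1.072; fraction as HOCl = 1/(1 + 1.072) = 0.4827.
(b) Free chlorine required for 1.3 ppm HOCl: 1.3 / 0.4827 = 2.693 ppm.
(b) FC to add: 2.693 − 0.8 = 1.893 mg/L as Cl₂.
(b) Cl₂ equivalent: 1.893 mg/L × 1,770,000 L = 3351 g.
(b) Product at 61.1% available Cl: 3351 / 0.611 = 5484 g.

(a) 3.17 kg; (b) 5.48 kg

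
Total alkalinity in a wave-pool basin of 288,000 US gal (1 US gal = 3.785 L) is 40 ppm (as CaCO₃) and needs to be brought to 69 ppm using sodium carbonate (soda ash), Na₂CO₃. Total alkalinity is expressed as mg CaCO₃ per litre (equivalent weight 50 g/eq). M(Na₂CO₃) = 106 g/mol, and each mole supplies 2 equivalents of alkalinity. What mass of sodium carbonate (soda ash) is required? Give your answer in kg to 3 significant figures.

Volume: 288,000 US gal × 3.785 L/gal = 1,090,080 L.
Alkalinity to add: (69 − 40) = 29 mg/L as CaCO₃ × 1,090,080 L = 31,610 g as CaCO₃.
Equivalents: 31,610 g ÷ 50 g/eq = 632.2 eq.
Each mole of Na₂CO₃ supplies 2 eq, so 632.2 / 2 = 316.1 mol.
Mass: 316.1 mol × 106 g/mol = 33,510 g.

33.5 kg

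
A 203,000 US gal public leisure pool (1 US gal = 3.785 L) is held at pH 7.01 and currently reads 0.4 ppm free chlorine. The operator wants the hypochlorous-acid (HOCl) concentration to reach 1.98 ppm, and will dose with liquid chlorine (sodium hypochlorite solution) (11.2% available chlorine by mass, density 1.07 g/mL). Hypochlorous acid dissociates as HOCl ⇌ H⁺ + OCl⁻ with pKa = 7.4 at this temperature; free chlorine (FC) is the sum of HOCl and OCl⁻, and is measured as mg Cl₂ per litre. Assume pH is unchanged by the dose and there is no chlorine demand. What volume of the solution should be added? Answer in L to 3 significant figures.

15.3 L

Volume: 203,000 US gal × 3.785 L/gal = 768,355 L.
[OCl⁻]/[HOCl] = 10^(pH − pKa) = 10^(7.01 − 7.4) = 0.4074; fraction as HOCl = 1/(1 + 0.4074) = 0.7105.
Free chlorine required for 1.98 ppm HOCl: 1.98 / 0.7105 = 2.787 ppm.
FC to add: 2.787 − 0.4 = 2.387 mg/L as Cl₂.
Cl₂ equivalent: 2.387 mg/L × 768,355 L = 1834 g.
Product at 11.2% available Cl: 1834 / 0.112 = 16,370 g.
Volume: 16,370 g ÷ 1.07 g/mL = 15,300 mL.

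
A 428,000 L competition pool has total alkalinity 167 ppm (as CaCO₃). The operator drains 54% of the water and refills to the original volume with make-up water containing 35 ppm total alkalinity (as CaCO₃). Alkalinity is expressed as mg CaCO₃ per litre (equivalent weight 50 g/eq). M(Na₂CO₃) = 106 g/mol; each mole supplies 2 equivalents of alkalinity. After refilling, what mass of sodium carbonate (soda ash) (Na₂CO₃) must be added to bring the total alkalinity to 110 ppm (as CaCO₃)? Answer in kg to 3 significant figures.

6.48 kg

After draining 54% and refilling: 167 × 0.46 + 35 × 0.54 = 95.72 ppm.
Deficit to target: 110 − 95.72 = 14.28 mg/L.
As CaCO₃: 14.28 mg/L × 428,000 L = 6112 g; ÷ 50 g/eq ÷ 2 = 61.12 mol Na₂CO₃.
Mass: 61.12 × 106 = 6479 g.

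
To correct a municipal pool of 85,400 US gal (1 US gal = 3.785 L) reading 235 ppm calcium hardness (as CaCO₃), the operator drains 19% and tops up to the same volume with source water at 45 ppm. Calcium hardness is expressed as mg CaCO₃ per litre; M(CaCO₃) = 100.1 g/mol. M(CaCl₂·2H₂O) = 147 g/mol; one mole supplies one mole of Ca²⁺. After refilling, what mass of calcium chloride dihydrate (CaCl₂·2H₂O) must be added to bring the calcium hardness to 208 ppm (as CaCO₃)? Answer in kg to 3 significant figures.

Volume: 85,400 US gal × 3.785 L/gal = 323,239 L.
After draining 19% and refilling: 235 × 0.81 + 45 × 0.19 = 198.9 ppm.
Deficit to target: 208 − 198.9 = 9.1 mg/L.
As CaCO₃: 9.1 mg/L × 323,239 L = 2941 g; ÷ 100.1 = 29.39 mol Ca²⁺.
Mass: 29.39 × 147 = 4320 g.

4.32 kg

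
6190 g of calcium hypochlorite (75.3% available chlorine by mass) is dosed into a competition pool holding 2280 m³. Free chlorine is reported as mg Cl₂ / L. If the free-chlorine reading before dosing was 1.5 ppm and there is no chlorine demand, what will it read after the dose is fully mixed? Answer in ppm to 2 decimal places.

Volume: 2280 m³ = 2,280,000 L.
Available chlorine delivered: 6190 g × 0.753 = 4661 g as Cl₂.
Concentration rise: 4661 g / 2,280,000 L = 2.044 mg/L = 2.04 ppm.
Final FC: 1.5 + 2.04 = 3.54 ppm.

3.54 ppm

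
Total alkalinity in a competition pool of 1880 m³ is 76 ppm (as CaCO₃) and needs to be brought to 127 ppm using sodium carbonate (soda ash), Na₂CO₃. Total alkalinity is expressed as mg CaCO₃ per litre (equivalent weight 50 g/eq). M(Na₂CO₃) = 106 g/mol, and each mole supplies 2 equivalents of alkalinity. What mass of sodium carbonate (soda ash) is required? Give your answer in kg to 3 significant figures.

102 kg

Volume: 1880 m³ = 1,880,000 L.
Alkalinity to add: (127 − 76) = 51 mg/L as CaCO₃ × 1,880,000 L = 95,880 g as CaCO₃.
Equivalents: 95,880 g ÷ 50 g/eq = 1918 eq.
Each mole of Na₂CO₃ supplies 2 eq, so 1918 / 2 = 958.8 mol.
Mass: 958.8 mol × 106 g/mol = 101,600 g.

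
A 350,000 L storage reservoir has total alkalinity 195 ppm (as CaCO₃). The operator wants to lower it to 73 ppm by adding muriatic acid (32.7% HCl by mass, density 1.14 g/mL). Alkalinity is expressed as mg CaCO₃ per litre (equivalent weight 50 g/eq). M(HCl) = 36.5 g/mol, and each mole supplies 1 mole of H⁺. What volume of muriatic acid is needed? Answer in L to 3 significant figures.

83.6 L

Alkalinity to neutralize: (195 − 73) = 122 mg/L as CaCO₃ × 350,000 L = 42,700 g as CaCO₃.
Equivalents of H⁺ required: 42,700 ÷ 50 g/eq = 854 eq = 854 mol HCl.
Mass of HCl: 854 × 36.5 = 31,170 g.
Mass of 32.7% solution: 31,170 / 0.327 = 95,320 g.
Volume: 95,320 g ÷ 1.14 g/mL = 83,620 mL.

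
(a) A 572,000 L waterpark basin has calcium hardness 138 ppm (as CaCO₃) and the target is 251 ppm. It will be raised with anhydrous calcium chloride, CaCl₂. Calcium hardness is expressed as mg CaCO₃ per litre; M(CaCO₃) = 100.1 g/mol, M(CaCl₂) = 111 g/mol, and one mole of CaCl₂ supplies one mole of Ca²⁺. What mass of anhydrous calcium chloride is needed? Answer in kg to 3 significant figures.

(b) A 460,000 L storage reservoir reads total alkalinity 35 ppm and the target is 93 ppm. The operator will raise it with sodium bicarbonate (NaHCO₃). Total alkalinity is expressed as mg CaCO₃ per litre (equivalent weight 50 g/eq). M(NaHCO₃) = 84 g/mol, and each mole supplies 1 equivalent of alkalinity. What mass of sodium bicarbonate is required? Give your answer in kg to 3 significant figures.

(a) 71.7 kg; (b) 44.8 kg

(a) Hardness to add: (251 − 138) = 113 mg/L as CaCO₃ × 572,000 L = 64,640 g as CaCO₃.
(a) Moles of Ca²⁺ (1 mol Ca²⁺ ≡ 1 mol CaCO₃): 64,640 / 100.1 g/mol = 645.7 mol.
(a) Mass of CaCl₂: 645.7 × 111 = 71,670 g.

(b) Alkalinity to add: (93 − 35) = 58 mg/L as CaCO₃ × 460,000 L = 26,680 g as CaCO₃.
(b) Equivalents: 26,680 g ÷ 50 g/eq = 533.6 eq.
(b) NaHCO₃ supplies 1 eq per mole → 533.6 mol.
(b) Mass: 533.6 mol × 84 g/mol = 44,820 g.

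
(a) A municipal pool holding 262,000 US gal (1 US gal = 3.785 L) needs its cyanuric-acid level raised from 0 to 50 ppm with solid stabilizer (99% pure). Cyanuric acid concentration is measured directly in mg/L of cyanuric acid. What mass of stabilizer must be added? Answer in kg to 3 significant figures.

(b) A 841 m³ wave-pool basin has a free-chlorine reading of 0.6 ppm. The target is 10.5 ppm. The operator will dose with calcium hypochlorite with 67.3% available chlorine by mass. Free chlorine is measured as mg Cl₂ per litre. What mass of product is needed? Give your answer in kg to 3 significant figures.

(a) Volume: 262,000 US gal × 3.785 L/gal = 991,670 L.
(a) CYA to add: (50 − 0) = 50 mg/L × 991,670 L = 49,580 g cyanuric acid.
(a) At 99% purity: 49,580 / 0.99 = 50,080 g product.

(b) Volume: 841 m³ = 841,000 L.
(b) Chlorine deficit: 10.5 − 0.6 = 9.9 ppm = 9.9 mg/L as Cl₂.
(b) Cl₂ equivalent needed: 9.9 mg/L × 841,000 L = 8,326,000 mg = 8326 g.
(b) Product at 67.3% available chlorine: 8326 / 0.673 = 12,370 g.

(a) 50.1 kg; (b) 12.4 kg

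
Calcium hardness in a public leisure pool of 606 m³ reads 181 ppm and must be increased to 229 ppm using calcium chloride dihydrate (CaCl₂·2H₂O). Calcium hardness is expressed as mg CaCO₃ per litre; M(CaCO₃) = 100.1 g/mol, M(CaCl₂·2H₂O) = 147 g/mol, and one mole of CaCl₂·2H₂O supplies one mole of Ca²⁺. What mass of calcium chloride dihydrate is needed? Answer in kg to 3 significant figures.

42.7 kg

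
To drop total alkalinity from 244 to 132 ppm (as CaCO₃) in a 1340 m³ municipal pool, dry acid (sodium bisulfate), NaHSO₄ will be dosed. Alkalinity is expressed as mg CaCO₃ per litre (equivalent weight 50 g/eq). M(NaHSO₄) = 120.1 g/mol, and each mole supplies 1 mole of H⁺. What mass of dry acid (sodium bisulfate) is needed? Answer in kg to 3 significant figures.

Volume: 1340 m³ = 1,340,000 L.
Alkalinity to neutralize: (244 − 132) = 112 mg/L as CaCO₃ × 1,340,000 L = 150,100 g as CaCO₃.
Equivalents of H⁺ required: 150,100 ÷ 50 g/eq = 3002 eq = 3002 mol NaHSO₄.
Mass of NaHSO₄: 3002 × 120.1 = 360,500 g.

360 kg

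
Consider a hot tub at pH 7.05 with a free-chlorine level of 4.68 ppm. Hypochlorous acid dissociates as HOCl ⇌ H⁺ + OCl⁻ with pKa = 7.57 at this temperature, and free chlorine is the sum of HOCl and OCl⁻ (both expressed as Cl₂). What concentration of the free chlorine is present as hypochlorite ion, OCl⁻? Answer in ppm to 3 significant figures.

[OCl⁻]/[HOCl] = 10^(pH − pKa) = 10^(7.05 − 7.57) = 10^-0.52 = 0.302.
Fraction as HOCl = 1 / (1 + 0.302) = 0.7681.
OCl⁻ = (1 − 0.7681) × 4.68 ppm = 1.086 ppm.

1.09 ppm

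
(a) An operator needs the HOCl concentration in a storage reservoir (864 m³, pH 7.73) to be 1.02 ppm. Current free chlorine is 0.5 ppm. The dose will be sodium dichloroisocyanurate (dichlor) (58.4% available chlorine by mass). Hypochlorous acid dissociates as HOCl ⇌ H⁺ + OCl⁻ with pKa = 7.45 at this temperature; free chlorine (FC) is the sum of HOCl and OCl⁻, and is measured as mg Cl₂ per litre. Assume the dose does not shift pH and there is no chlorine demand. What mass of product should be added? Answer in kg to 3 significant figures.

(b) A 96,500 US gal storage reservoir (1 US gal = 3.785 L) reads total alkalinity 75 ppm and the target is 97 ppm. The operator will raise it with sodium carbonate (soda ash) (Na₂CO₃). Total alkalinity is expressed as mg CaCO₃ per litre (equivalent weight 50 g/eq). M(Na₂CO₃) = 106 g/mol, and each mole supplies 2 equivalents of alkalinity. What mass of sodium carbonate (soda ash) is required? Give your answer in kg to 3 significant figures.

(a) Volume: 864 m³ = 864,000 L.
(a) [OCl⁻]/[HOCl] = 10^(pH − pKa) = 10^(7.73 − 7.45) = 1.905; fraction as HOCl = 1/(1 + 1.905) = 0.3442.
(a) Free chlorine required for 1.02 ppm HOCl: 1.02 / 0.3442 = 2.964 ppm.
(a) FC to add: 2.964 − 0.5 = 2.464 mg/L as Cl₂.
(a) Cl₂ equivalent: 2.464 mg/L × 864,000 L = 2129 g.
(a) Product at 58.4% available Cl: 2129 / 0.584 = 3645 g.

(b) Volume: 96,500 US gal × 3.785 L/gal = 365,252 L.
(b) Alkalinity to add: (97 − 75) = 22 mg/L as CaCO₃ × 365,252 L = 8036 g as CaCO₃.
(b) Equivalents: 8036 g ÷ 50 g/eq = 160.7 eq.
(b) Each mole of Na₂CO₃ supplies 2 eq, so 160.7 / 2 = 80.36 mol.
(b) Mass: 80.36 mol × 106 g/mol = 8518 g.

(a) 3.64 kg; (b) 8.52 kg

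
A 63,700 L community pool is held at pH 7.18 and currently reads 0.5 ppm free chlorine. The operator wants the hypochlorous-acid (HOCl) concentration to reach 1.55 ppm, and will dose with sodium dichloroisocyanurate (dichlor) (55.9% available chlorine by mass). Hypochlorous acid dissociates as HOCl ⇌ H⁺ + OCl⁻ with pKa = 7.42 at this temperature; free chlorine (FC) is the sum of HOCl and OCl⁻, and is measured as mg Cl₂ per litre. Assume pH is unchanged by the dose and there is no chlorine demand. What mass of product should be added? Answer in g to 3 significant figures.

221 g

[OCl⁻]/[HOCl] = 10^(pH − pKa) = 10^(7.18 − 7.42) = 0.5754; fraction as HOCl = 1/(1 + 0.5754) = 0.6347.
Free chlorine required for 1.55 ppm HOCl: 1.55 / 0.6347 = 2.442 ppm.
FC to add: 2.442 − 0.5 = 1.942 mg/L as Cl₂.
Cl₂ equivalent: 1.942 mg/L × 63,700 L = 123.7 g.
Product at 55.9% available Cl: 123.7 / 0.559 = 221.3 g.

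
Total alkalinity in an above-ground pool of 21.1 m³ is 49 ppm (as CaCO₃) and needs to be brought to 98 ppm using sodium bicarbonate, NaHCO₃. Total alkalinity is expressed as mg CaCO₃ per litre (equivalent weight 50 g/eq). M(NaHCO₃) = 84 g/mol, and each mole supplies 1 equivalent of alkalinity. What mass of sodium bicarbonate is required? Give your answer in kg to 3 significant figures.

Volume: 21.1 m³ = 21,100 L.
Alkalinity to add: (98 − 49) = 49 mg/L as CaCO₃ × 21,100 L = 1034 g as CaCO₃.
Equivalents: 1034 g ÷ 50 g/eq = 20.68 eq.
NaHCO₃ supplies 1 eq per mole → 20.68 mol.
Mass: 20.68 mol × 84 g/mol = 1737 g.

1.74 kg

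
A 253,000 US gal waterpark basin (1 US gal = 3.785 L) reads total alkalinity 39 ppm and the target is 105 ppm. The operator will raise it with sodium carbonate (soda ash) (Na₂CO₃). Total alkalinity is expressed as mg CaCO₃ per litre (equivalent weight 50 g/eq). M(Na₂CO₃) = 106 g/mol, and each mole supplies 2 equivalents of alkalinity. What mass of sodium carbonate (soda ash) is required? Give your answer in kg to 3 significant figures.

67.0 kg

Volume: 253,000 US gal × 3.785 L/gal = 957,605 L.
Alkalinity to add: (105 − 39) = 66 mg/L as CaCO₃ × 957,605 L = 63,200 g as CaCO₃.
Equivalents: 63,200 g ÷ 50 g/eq = 1264 eq.
Each mole of Na₂CO₃ supplies 2 eq, so 1264 / 2 = 632 mol.
Mass: 632 mol × 106 g/mol = 66,990 g.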